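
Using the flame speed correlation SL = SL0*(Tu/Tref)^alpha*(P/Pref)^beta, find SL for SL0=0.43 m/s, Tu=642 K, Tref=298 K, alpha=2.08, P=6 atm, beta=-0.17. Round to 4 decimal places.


SL = SL0 * (Tu/Tref)^alpha * (P/Pref)^beta
T ratio = 642/298 = 2.15436242
(T ratio)^alpha = 2.15436242^2.08 = 4.935180
(P/Pref)^beta = 6^(-0.17) = 0.737419
SL = 0.43 * 4.935180 * 0.737419 = 1.5649 m/s


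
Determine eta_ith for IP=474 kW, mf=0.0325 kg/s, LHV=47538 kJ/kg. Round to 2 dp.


eta_ith = (IP / (mf * LHV)) * 100
Denominator = 0.0325 * 47538 = 1544.9850 kW
eta_ith = (474 / 1544.9850) * 100 = 30.68%


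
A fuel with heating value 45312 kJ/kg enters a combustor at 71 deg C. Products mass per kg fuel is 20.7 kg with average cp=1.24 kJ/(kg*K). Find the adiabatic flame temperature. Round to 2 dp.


T_ad = T_in + Hc / (m_p * cp)
Denominator = 20.7 * 1.24 = 25.6680
Temperature rise = 45312 / 25.6680 = 1765.31 K
T_ad = 71 + 1765.31 = 1836.31 deg C


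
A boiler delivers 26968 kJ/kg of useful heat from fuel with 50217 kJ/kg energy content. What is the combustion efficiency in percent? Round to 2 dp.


Efficiency = (Q_useful / Q_fuel) * 100
Efficiency = (26968 / 50217) * 100
Efficiency = 0.5370 * 100 = 53.70%


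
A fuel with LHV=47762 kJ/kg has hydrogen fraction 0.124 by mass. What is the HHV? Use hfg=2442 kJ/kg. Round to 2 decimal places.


HHV = LHV + hfg * 9 * H
Water addition = 2442 * 9 * 0.124 = 2725.272 kJ/kg
HHV = 47762 + 2725.272 = 50487.27 kJ/kg


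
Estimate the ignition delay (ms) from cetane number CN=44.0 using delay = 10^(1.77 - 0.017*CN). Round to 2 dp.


delay = 10^(1.77 - 0.017*CN)
Exponent = 1.77 - 0.017*44.0 = 1.0220
delay = 10^1.0220 = 10.52 ms


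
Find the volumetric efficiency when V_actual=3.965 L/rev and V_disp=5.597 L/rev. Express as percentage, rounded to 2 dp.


eta_v = (V_actual / V_disp) * 100
Ratio = 3.965 / 5.597 = 0.7084
eta_v = 0.7084 * 100 = 70.84%


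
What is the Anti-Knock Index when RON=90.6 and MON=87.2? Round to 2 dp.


AKI = (RON + MON) / 2
AKI = (90.6 + 87.2) / 2
AKI = 177.8 / 2 = 88.90


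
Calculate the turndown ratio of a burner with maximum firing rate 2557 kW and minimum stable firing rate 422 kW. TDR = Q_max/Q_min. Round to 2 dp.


TDR = Q_max / Q_min
TDR = 2557 / 422 = 6.06


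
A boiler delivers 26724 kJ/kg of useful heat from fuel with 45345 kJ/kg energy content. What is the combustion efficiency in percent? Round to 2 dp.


Efficiency = (Q_useful / Q_fuel) * 100
Efficiency = (26724 / 45345) * 100
Efficiency = 0.5893 * 100 = 58.93%


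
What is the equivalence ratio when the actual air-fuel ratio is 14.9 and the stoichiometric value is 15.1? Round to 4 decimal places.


phi = AFR_stoich / AFR_actual
phi = 15.1 / 14.9 = 1.0134


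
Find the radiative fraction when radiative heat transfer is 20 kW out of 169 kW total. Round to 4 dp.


f_rad = Q_rad / Q_total
f_rad = 20 / 169 = 0.1183


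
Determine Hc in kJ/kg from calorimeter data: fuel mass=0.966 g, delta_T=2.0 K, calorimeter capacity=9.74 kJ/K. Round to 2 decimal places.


Hc = C_cal * delta_T / m_fuel
Q_released = 9.74 * 2.0 = 19.4800 kJ
m_fuel = 0.966 g = 0.966/1000 kg = 0.000966 kg
Hc = 19.4800 / 0.000966 = 20165.63 kJ/kg


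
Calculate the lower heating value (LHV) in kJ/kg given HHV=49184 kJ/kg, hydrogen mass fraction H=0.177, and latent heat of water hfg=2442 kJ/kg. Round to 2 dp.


LHV = HHV - hfg * 9 * H
Water correction = 2442 * 9 * 0.177 = 3890.106 kJ/kg
LHV = 49184 - 3890.106 = 45293.89 kJ/kg


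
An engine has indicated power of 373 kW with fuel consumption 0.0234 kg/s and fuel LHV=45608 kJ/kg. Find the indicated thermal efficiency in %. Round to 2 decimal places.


eta_ith = (IP / (mf * LHV)) * 100
Denominator = 0.0234 * 45608 = 1067.2272 kW
eta_ith = (373 / 1067.2272) * 100 = 34.95%


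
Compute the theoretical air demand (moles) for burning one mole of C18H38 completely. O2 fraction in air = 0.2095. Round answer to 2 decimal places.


Balanced combustion: C18H38 + 27.5 O2 -> 18 CO2 + 19 H2O
O2 needed = C + H/4 = 18 + 38/4 = 27.50 moles
Air moles = O2 / 0.2095 = 27.50 / 0.2095 = 131.26 moles air


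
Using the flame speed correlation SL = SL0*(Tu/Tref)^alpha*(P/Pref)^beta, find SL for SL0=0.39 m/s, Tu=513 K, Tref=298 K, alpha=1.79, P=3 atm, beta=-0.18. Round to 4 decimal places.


SL = SL0 * (Tu/Tref)^alpha * (P/Pref)^beta
T ratio = 513/298 = 1.72147651
(T ratio)^alpha = 1.72147651^1.79 = 2.644009
(P/Pref)^beta = 3^(-0.18) = 0.820575
SL = 0.39 * 2.644009 * 0.820575 = 0.8461 m/s


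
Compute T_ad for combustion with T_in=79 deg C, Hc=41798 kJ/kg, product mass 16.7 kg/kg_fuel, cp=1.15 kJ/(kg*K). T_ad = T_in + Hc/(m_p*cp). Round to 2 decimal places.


T_ad = T_in + Hc / (m_p * cp)
Denominator = 16.7 * 1.15 = 19.2050
Temperature rise = 41798 / 19.2050 = 2176.41 K
T_ad = 79 + 2176.41 = 2255.41 deg C


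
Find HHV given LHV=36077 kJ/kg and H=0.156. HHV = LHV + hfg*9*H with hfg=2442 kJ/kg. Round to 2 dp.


HHV = LHV + hfg * 9 * H
Water addition = 2442 * 9 * 0.156 = 3428.568 kJ/kg
HHV = 36077 + 3428.568 = 39505.57 kJ/kg


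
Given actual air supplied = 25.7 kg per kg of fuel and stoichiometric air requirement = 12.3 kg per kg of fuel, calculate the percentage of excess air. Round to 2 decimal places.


Excess air = actual - stoichiometric = 25.7 - 12.3 = 13.40 kg/kg fuel
Excess air % = (excess / stoich) * 100 = (13.40 / 12.3) * 100 = 108.94%


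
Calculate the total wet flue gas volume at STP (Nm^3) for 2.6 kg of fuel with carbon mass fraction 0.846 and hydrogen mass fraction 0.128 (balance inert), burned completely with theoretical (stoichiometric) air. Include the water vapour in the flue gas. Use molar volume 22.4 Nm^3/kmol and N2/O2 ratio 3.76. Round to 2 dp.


Per kg fuel: CO2 = (C/12 kmol)*22.4 = (0.846/12)*22.4 = 1.57920 Nm^3
Per kg fuel: H2O = (H/2 kmol)*22.4 = (0.128/2)*22.4 = 1.43360 Nm^3
O2 needed per kg fuel = C/12 + H/4 = 0.846/12 + 0.128/4 = 0.10250000 kmol
Per kg fuel: N2 = O2*3.76*22.4 = 0.10250000*3.76*22.4 = 8.63296 Nm^3
Total per kg = 1.57920 + 1.43360 + 8.63296 = 11.64576 Nm^3
Total = 11.64576 * 2.6 = 30.28 Nm^3


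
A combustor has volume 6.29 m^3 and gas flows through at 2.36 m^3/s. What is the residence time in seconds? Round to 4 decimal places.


tau = V / Q_flow
tau = 6.29 / 2.36 = 2.6653 s


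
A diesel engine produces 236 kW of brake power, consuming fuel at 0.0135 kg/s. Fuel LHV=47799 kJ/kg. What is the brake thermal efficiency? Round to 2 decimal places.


eta_BTE = (BP / (mf * LHV)) * 100
Denominator = 0.0135 * 47799 = 645.2865 kW
eta_BTE = (236 / 645.2865) * 100 = 36.57%


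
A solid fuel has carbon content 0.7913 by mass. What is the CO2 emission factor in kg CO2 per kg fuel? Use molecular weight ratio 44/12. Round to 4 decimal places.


EF = C_frac * (M_CO2 / M_C)
EF = 0.7913 * (44/12)
EF = 0.7913 * 3.666667 = 2.9014 kg_CO2/kg_fuel


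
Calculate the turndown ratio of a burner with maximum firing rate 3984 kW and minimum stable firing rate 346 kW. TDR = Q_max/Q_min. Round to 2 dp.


TDR = Q_max / Q_min
TDR = 3984 / 346 = 11.51


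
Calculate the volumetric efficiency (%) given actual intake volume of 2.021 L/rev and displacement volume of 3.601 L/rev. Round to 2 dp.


eta_v = (V_actual / V_disp) * 100
Ratio = 2.021 / 3.601 = 0.5612
eta_v = 0.5612 * 100 = 56.12%


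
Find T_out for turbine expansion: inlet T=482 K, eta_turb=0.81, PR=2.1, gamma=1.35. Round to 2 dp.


T_out = T_in * (1 - eta * (1 - PR^(-(gamma-1)/gamma)))
Exponent = -(1.35-1)/1.35 = -0.25925926
PR^exp = 2.1^(-0.25925926) = 0.82501466
Factor = 1 - 0.81*(1 - 0.82501466) = 0.85826187
T_out = 482 * 0.85826187 = 413.68 K


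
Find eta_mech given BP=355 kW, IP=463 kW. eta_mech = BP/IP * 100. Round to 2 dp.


eta_mech = (BP / IP) * 100
Ratio = 355 / 463 = 0.7667
eta_mech = 0.7667 * 100 = 76.67%


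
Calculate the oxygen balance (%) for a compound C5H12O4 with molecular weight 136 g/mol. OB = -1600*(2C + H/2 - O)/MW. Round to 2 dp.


OB = -1600 * (2C + H/2 - O) / MW
Inner = 2*5 + 12/2 - 4 = 12.00
OB = -1600 * 12.00 / 136 = -141.18%


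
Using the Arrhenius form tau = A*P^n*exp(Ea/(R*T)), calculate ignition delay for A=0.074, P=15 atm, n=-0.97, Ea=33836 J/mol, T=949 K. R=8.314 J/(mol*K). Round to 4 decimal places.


tau = A * P^n * exp(Ea/(R*T))
P^n = 15^(-0.97) = 0.07230885
Ea/(R*T) = 33836/(8.314*949) = 4.288474
exp(Ea/(R*T)) = 72.855208
tau = 0.074 * 0.07230885 * 72.855208 = 0.3898 ms


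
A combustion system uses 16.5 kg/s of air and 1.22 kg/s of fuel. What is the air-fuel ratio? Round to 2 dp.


AFR = m_air / m_fuel
AFR = 16.5 / 1.22 = 13.52


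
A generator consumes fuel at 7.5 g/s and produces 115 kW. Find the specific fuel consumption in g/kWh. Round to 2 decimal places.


SFC = (mf / BP) * 3600
Rate = 7.5 / 115 = 0.065217 g/(s*kW)
SFC = 0.065217 * 3600 = 234.78 g/kWh


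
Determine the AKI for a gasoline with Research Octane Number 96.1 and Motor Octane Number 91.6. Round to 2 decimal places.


AKI = (RON + MON) / 2
AKI = (96.1 + 91.6) / 2
AKI = 187.7 / 2 = 93.85


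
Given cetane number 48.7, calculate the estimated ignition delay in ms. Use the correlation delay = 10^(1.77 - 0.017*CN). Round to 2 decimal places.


delay = 10^(1.77 - 0.017*CN)
Exponent = 1.77 - 0.017*48.7 = 0.9421
delay = 10^0.9421 = 8.75 ms


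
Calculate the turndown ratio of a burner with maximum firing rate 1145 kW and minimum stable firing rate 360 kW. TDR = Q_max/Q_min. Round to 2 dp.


TDR = Q_max / Q_min
TDR = 1145 / 360 = 3.18


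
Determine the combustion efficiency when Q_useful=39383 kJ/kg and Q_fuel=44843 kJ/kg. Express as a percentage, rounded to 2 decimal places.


Efficiency = (Q_useful / Q_fuel) * 100
Efficiency = (39383 / 44843) * 100
Efficiency = 0.8782 * 100 = 87.82%


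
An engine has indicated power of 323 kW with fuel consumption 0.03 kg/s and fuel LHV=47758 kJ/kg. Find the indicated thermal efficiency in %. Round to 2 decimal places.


eta_ith = (IP / (mf * LHV)) * 100
Denominator = 0.03 * 47758 = 1432.7400 kW
eta_ith = (323 / 1432.7400) * 100 = 22.54%


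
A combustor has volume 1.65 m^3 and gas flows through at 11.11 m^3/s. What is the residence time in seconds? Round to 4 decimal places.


tau = V / Q_flow
tau = 1.65 / 11.11 = 0.1485 s


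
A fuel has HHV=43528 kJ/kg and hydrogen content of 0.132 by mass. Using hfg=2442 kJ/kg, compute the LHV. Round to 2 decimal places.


LHV = HHV - hfg * 9 * H
Water correction = 2442 * 9 * 0.132 = 2901.096 kJ/kg
LHV = 43528 - 2901.096 = 40626.90 kJ/kg


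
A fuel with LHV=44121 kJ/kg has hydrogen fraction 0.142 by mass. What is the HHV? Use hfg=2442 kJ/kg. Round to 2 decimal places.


HHV = LHV + hfg * 9 * H
Water addition = 2442 * 9 * 0.142 = 3120.876 kJ/kg
HHV = 44121 + 3120.876 = 47241.88 kJ/kg


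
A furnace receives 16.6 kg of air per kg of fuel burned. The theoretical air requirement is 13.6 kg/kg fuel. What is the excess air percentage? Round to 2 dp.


Excess air = actual - stoichiometric = 16.6 - 13.6 = 3.00 kg/kg fuel
Excess air % = (excess / stoich) * 100 = (3.00 / 13.6) * 100 = 22.06%


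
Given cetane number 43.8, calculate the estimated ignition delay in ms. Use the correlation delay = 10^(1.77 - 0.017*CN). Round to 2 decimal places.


delay = 10^(1.77 - 0.017*CN)
Exponent = 1.77 - 0.017*43.8 = 1.0254
delay = 10^1.0254 = 10.60 ms


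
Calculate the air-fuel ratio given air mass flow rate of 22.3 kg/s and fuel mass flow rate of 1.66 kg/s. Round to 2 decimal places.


AFR = m_air / m_fuel
AFR = 22.3 / 1.66 = 13.43


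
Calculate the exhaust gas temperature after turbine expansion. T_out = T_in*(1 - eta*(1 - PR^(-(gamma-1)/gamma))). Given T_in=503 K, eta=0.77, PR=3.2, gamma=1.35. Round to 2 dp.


T_out = T_in * (1 - eta * (1 - PR^(-(gamma-1)/gamma)))
Exponent = -(1.35-1)/1.35 = -0.25925926
PR^exp = 3.2^(-0.25925926) = 0.73966521
Factor = 1 - 0.77*(1 - 0.73966521) = 0.79954221
T_out = 503 * 0.79954221 = 402.17 K


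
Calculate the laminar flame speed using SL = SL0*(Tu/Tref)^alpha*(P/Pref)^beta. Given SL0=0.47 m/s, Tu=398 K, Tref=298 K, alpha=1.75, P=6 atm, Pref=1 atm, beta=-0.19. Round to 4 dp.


SL = SL0 * (Tu/Tref)^alpha * (P/Pref)^beta
T ratio = 398/298 = 1.33557047
(T ratio)^alpha = 1.33557047^1.75 = 1.659269
(P/Pref)^beta = 6^(-0.19) = 0.711461
SL = 0.47 * 1.659269 * 0.711461 = 0.5548 m/s


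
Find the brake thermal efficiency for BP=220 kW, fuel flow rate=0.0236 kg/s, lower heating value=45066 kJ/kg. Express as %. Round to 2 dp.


eta_BTE = (BP / (mf * LHV)) * 100
Denominator = 0.0236 * 45066 = 1063.5576 kW
eta_BTE = (220 / 1063.5576) * 100 = 20.69%


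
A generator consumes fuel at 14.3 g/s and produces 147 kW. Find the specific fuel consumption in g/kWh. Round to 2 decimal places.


SFC = (mf / BP) * 3600
Rate = 14.3 / 147 = 0.097279 g/(s*kW)
SFC = 0.097279 * 3600 = 350.20 g/kWh


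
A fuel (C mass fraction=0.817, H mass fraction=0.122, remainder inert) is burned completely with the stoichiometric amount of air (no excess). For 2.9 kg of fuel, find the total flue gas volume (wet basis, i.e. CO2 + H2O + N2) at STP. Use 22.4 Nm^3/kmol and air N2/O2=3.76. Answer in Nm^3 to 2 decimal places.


Per kg fuel: CO2 = (C/12 kmol)*22.4 = (0.817/12)*22.4 = 1.52507 Nm^3
Per kg fuel: H2O = (H/2 kmol)*22.4 = (0.122/2)*22.4 = 1.36640 Nm^3
O2 needed per kg fuel = C/12 + H/4 = 0.817/12 + 0.122/4 = 0.09858333 kmol
Per kg fuel: N2 = O2*3.76*22.4 = 0.09858333*3.76*22.4 = 8.30308 Nm^3
Total per kg = 1.52507 + 1.36640 + 8.30308 = 11.19455 Nm^3
Total = 11.19455 * 2.9 = 32.46 Nm^3


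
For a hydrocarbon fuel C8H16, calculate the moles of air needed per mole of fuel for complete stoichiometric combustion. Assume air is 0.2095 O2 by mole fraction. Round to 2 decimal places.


Balanced combustion: C8H16 + 12 O2 -> 8 CO2 + 8 H2O
O2 needed = C + H/4 = 8 + 16/4 = 12.00 moles
Air moles = O2 / 0.2095 = 12.00 / 0.2095 = 57.28 moles air


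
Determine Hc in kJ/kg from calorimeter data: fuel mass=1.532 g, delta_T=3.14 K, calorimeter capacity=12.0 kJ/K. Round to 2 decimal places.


Hc = C_cal * delta_T / m_fuel
Q_released = 12.0 * 3.14 = 37.6800 kJ
m_fuel = 1.532 g = 1.532/1000 kg = 0.001532 kg
Hc = 37.6800 / 0.001532 = 24595.30 kJ/kg


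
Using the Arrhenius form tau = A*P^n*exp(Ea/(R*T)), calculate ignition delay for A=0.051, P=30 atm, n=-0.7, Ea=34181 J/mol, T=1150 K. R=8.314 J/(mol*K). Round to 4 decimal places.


tau = A * P^n * exp(Ea/(R*T))
P^n = 30^(-0.7) = 0.09247304
Ea/(R*T) = 34181/(8.314*1150) = 3.575007
exp(Ea/(R*T)) = 35.694873
tau = 0.051 * 0.09247304 * 35.694873 = 0.1683 ms


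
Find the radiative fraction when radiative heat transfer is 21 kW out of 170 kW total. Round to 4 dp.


f_rad = Q_rad / Q_total
f_rad = 21 / 170 = 0.1235


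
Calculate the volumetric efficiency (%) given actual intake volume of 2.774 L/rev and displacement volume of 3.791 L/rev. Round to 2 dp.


eta_v = (V_actual / V_disp) * 100
Ratio = 2.774 / 3.791 = 0.7317
eta_v = 0.7317 * 100 = 73.17%


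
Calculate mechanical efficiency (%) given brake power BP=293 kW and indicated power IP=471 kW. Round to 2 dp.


eta_mech = (BP / IP) * 100
Ratio = 293 / 471 = 0.6221
eta_mech = 0.6221 * 100 = 62.21%


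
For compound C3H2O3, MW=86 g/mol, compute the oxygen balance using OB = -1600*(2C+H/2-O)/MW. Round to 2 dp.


OB = -1600 * (2C + H/2 - O) / MW
Inner = 2*3 + 2/2 - 3 = 4.00
OB = -1600 * 4.00 / 86 = -74.42%


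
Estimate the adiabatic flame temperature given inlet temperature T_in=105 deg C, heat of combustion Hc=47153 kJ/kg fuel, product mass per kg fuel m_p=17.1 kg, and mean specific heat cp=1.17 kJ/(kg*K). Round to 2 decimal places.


T_ad = T_in + Hc / (m_p * cp)
Denominator = 17.1 * 1.17 = 20.0070
Temperature rise = 47153 / 20.0070 = 2356.83 K
T_ad = 105 + 2356.83 = 2461.83 deg C


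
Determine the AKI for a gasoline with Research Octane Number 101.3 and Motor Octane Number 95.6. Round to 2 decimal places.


AKI = (RON + MON) / 2
AKI = (101.3 + 95.6) / 2
AKI = 196.9 / 2 = 98.45


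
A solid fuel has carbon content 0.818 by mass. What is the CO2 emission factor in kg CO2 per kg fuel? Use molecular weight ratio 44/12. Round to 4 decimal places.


EF = C_frac * (M_CO2 / M_C)
EF = 0.818 * (44/12)
EF = 0.818 * 3.666667 = 2.9993 kg_CO2/kg_fuel


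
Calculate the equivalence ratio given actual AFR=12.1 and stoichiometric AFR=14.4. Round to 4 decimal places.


phi = AFR_stoich / AFR_actual
phi = 14.4 / 12.1 = 1.1901


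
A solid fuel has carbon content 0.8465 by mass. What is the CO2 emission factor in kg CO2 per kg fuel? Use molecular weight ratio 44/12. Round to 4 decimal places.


EF = C_frac * (M_CO2 / M_C)
EF = 0.8465 * (44/12)
EF = 0.8465 * 3.666667 = 3.1038 kg_CO2/kg_fuel


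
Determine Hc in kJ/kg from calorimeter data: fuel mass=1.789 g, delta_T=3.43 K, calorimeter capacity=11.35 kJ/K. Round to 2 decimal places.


Hc = C_cal * delta_T / m_fuel
Q_released = 11.35 * 3.43 = 38.9305 kJ
m_fuel = 1.789 g = 1.789/1000 kg = 0.001789 kg
Hc = 38.9305 / 0.001789 = 21761.04 kJ/kg


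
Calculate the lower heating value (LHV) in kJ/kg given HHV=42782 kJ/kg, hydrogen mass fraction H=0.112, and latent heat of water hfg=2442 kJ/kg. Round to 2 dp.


LHV = HHV - hfg * 9 * H
Water correction = 2442 * 9 * 0.112 = 2461.536 kJ/kg
LHV = 42782 - 2461.536 = 40320.46 kJ/kg


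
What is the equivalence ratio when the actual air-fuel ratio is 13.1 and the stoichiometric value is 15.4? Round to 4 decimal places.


phi = AFR_stoich / AFR_actual
phi = 15.4 / 13.1 = 1.1756


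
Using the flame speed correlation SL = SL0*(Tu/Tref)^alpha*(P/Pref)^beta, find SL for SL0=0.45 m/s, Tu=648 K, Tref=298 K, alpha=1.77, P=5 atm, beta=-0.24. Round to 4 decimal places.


SL = SL0 * (Tu/Tref)^alpha * (P/Pref)^beta
T ratio = 648/298 = 2.17449664
(T ratio)^alpha = 2.17449664^1.77 = 3.954804
(P/Pref)^beta = 5^(-0.24) = 0.679590
SL = 0.45 * 3.954804 * 0.679590 = 1.2094 m/s


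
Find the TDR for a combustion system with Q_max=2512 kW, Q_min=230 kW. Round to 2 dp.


TDR = Q_max / Q_min
TDR = 2512 / 230 = 10.92


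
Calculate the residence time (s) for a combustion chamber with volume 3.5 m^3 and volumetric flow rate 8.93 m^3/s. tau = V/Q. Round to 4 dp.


tau = V / Q_flow
tau = 3.5 / 8.93 = 0.3919 s


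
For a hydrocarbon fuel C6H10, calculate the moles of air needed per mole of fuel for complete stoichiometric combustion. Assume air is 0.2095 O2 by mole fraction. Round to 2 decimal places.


Balanced combustion: C6H10 + 8.5 O2 -> 6 CO2 + 5 H2O
O2 needed = C + H/4 = 6 + 10/4 = 8.50 moles
Air moles = O2 / 0.2095 = 8.50 / 0.2095 = 40.57 moles air


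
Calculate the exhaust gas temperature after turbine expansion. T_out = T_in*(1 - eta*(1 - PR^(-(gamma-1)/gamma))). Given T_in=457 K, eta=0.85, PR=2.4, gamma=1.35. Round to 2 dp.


T_out = T_in * (1 - eta * (1 - PR^(-(gamma-1)/gamma)))
Exponent = -(1.35-1)/1.35 = -0.25925926
PR^exp = 2.4^(-0.25925926) = 0.79694200
Factor = 1 - 0.85*(1 - 0.79694200) = 0.82740070
T_out = 457 * 0.82740070 = 378.12 K


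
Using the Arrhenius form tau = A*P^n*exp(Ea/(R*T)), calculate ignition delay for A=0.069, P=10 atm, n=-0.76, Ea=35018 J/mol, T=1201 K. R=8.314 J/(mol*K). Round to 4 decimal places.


tau = A * P^n * exp(Ea/(R*T))
P^n = 10^(-0.76) = 0.17378008
Ea/(R*T) = 35018/(8.314*1201) = 3.507021
exp(Ea/(R*T)) = 33.348759
tau = 0.069 * 0.17378008 * 33.348759 = 0.3999 ms


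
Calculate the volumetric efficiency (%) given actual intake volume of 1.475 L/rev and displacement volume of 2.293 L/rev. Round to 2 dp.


eta_v = (V_actual / V_disp) * 100
Ratio = 1.475 / 2.293 = 0.6433
eta_v = 0.6433 * 100 = 64.33%


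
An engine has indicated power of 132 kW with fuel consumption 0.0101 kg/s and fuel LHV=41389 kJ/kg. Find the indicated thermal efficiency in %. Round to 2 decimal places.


eta_ith = (IP / (mf * LHV)) * 100
Denominator = 0.0101 * 41389 = 418.0289 kW
eta_ith = (132 / 418.0289) * 100 = 31.58%


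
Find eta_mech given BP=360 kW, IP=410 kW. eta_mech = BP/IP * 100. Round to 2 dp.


eta_mech = (BP / IP) * 100
Ratio = 360 / 410 = 0.8780
eta_mech = 0.8780 * 100 = 87.80%


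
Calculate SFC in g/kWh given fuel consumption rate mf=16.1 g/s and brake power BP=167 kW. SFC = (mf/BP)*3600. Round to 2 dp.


SFC = (mf / BP) * 3600
Rate = 16.1 / 167 = 0.096407 g/(s*kW)
SFC = 0.096407 * 3600 = 347.07 g/kWh


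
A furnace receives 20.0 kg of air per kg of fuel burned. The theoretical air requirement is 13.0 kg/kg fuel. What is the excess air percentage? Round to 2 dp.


Excess air = actual - stoichiometric = 20.0 - 13.0 = 7.00 kg/kg fuel
Excess air % = (excess / stoich) * 100 = (7.00 / 13.0) * 100 = 53.85%


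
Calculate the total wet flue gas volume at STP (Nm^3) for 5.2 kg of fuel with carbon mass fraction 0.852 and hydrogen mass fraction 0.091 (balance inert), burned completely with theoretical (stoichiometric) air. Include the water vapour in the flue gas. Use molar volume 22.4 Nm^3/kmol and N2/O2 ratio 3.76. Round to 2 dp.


Per kg fuel: CO2 = (C/12 kmol)*22.4 = (0.852/12)*22.4 = 1.59040 Nm^3
Per kg fuel: H2O = (H/2 kmol)*22.4 = (0.091/2)*22.4 = 1.01920 Nm^3
O2 needed per kg fuel = C/12 + H/4 = 0.852/12 + 0.091/4 = 0.09375000 kmol
Per kg fuel: N2 = O2*3.76*22.4 = 0.09375000*3.76*22.4 = 7.89600 Nm^3
Total per kg = 1.59040 + 1.01920 + 7.89600 = 10.50560 Nm^3
Total = 10.50560 * 5.2 = 54.63 Nm^3


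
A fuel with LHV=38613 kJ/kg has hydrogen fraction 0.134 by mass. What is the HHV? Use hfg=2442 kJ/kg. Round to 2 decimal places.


HHV = LHV + hfg * 9 * H
Water addition = 2442 * 9 * 0.134 = 2945.052 kJ/kg
HHV = 38613 + 2945.052 = 41558.05 kJ/kg


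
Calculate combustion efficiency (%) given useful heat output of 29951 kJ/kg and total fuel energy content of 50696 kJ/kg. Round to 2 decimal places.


Efficiency = (Q_useful / Q_fuel) * 100
Efficiency = (29951 / 50696) * 100
Efficiency = 0.5908 * 100 = 59.08%


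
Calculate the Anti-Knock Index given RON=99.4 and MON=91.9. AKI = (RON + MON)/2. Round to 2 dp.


AKI = (RON + MON) / 2
AKI = (99.4 + 91.9) / 2
AKI = 191.3 / 2 = 95.65


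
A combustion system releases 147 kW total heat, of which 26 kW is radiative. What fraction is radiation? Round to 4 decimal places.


f_rad = Q_rad / Q_total
f_rad = 26 / 147 = 0.1769


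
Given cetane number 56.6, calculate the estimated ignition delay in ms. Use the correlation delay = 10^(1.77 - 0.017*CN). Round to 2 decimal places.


delay = 10^(1.77 - 0.017*CN)
Exponent = 1.77 - 0.017*56.6 = 0.8078
delay = 10^0.8078 = 6.42 ms


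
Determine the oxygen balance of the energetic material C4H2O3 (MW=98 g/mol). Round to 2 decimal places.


OB = -1600 * (2C + H/2 - O) / MW
Inner = 2*4 + 2/2 - 3 = 6.00
OB = -1600 * 6.00 / 98 = -97.96%


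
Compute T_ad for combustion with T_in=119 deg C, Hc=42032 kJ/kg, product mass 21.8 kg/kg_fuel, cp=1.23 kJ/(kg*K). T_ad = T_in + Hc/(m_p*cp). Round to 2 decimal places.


T_ad = T_in + Hc / (m_p * cp)
Denominator = 21.8 * 1.23 = 26.8140
Temperature rise = 42032 / 26.8140 = 1567.54 K
T_ad = 119 + 1567.54 = 1686.54 deg C


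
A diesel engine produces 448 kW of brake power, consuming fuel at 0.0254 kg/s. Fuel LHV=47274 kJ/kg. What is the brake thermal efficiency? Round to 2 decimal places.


eta_BTE = (BP / (mf * LHV)) * 100
Denominator = 0.0254 * 47274 = 1200.7596 kW
eta_BTE = (448 / 1200.7596) * 100 = 37.31%


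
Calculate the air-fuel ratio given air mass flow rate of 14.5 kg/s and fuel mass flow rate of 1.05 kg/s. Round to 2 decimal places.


AFR = m_air / m_fuel
AFR = 14.5 / 1.05 = 13.81


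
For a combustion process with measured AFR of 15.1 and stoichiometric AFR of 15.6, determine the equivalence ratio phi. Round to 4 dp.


phi = AFR_stoich / AFR_actual
phi = 15.6 / 15.1 = 1.0331


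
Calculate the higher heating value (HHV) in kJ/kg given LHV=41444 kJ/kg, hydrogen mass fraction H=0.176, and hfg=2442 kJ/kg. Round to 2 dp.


HHV = LHV + hfg * 9 * H
Water addition = 2442 * 9 * 0.176 = 3868.128 kJ/kg
HHV = 41444 + 3868.128 = 45312.13 kJ/kg


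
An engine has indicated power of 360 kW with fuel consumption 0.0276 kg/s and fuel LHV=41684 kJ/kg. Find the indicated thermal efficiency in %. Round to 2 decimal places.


eta_ith = (IP / (mf * LHV)) * 100
Denominator = 0.0276 * 41684 = 1150.4784 kW
eta_ith = (360 / 1150.4784) * 100 = 31.29%


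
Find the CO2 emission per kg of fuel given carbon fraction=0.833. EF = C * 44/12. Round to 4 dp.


EF = C_frac * (M_CO2 / M_C)
EF = 0.833 * (44/12)
EF = 0.833 * 3.666667 = 3.0543 kg_CO2/kg_fuel


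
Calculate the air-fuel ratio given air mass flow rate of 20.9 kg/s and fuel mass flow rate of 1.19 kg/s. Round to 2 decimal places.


AFR = m_air / m_fuel
AFR = 20.9 / 1.19 = 17.56


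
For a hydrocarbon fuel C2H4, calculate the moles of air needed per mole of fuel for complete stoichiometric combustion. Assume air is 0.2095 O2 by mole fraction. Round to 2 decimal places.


Balanced combustion: C2H4 + 3 O2 -> 2 CO2 + 2 H2O
O2 needed = C + H/4 = 2 + 4/4 = 3.00 moles
Air moles = O2 / 0.2095 = 3.00 / 0.2095 = 14.32 moles air


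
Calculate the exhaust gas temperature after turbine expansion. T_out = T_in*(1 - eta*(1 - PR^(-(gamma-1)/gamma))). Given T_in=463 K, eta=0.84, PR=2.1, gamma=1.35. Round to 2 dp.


T_out = T_in * (1 - eta * (1 - PR^(-(gamma-1)/gamma)))
Exponent = -(1.35-1)/1.35 = -0.25925926
PR^exp = 2.1^(-0.25925926) = 0.82501466
Factor = 1 - 0.84*(1 - 0.82501466) = 0.85301231
T_out = 463 * 0.85301231 = 394.94 K


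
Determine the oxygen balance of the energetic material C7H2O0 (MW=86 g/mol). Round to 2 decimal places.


OB = -1600 * (2C + H/2 - O) / MW
Inner = 2*7 + 2/2 - 0 = 15.00
OB = -1600 * 15.00 / 86 = -279.07%


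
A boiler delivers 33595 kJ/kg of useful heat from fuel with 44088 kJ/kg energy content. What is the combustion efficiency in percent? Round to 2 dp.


Efficiency = (Q_useful / Q_fuel) * 100
Efficiency = (33595 / 44088) * 100
Efficiency = 0.7620 * 100 = 76.20%


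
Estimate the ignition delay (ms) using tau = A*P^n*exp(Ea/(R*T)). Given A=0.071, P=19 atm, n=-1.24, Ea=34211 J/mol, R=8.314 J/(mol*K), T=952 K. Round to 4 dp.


tau = A * P^n * exp(Ea/(R*T))
P^n = 19^(-1.24) = 0.02596244
Ea/(R*T) = 34211/(8.314*952) = 4.322339
exp(Ea/(R*T)) = 75.364682
tau = 0.071 * 0.02596244 * 75.364682 = 0.1389 ms


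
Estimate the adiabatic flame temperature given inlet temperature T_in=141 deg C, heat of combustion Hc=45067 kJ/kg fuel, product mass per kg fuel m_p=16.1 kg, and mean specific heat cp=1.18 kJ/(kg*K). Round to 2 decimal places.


T_ad = T_in + Hc / (m_p * cp)
Denominator = 16.1 * 1.18 = 18.9980
Temperature rise = 45067 / 18.9980 = 2372.20 K
T_ad = 141 + 2372.20 = 2513.20 deg C


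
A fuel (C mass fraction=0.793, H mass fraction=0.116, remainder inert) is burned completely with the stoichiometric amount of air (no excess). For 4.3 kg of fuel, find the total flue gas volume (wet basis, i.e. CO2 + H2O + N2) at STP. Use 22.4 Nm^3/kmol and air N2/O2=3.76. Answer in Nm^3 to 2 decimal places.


Per kg fuel: CO2 = (C/12 kmol)*22.4 = (0.793/12)*22.4 = 1.48027 Nm^3
Per kg fuel: H2O = (H/2 kmol)*22.4 = (0.116/2)*22.4 = 1.29920 Nm^3
O2 needed per kg fuel = C/12 + H/4 = 0.793/12 + 0.116/4 = 0.09508333 kmol
Per kg fuel: N2 = O2*3.76*22.4 = 0.09508333*3.76*22.4 = 8.00830 Nm^3
Total per kg = 1.48027 + 1.29920 + 8.00830 = 10.78777 Nm^3
Total = 10.78777 * 4.3 = 46.39 Nm^3


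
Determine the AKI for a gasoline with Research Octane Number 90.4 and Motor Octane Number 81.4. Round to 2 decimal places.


AKI = (RON + MON) / 2
AKI = (90.4 + 81.4) / 2
AKI = 171.8 / 2 = 85.90


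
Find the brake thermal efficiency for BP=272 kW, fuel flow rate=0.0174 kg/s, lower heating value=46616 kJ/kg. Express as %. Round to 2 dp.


eta_BTE = (BP / (mf * LHV)) * 100
Denominator = 0.0174 * 46616 = 811.1184 kW
eta_BTE = (272 / 811.1184) * 100 = 33.53%


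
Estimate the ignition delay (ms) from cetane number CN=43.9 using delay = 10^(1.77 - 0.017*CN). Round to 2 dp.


delay = 10^(1.77 - 0.017*CN)
Exponent = 1.77 - 0.017*43.9 = 1.0237
delay = 10^1.0237 = 10.56 ms


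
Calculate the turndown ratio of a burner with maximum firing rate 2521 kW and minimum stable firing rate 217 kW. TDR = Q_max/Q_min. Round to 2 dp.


TDR = Q_max / Q_min
TDR = 2521 / 217 = 11.62


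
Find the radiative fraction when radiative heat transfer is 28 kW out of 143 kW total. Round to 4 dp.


f_rad = Q_rad / Q_total
f_rad = 28 / 143 = 0.1958


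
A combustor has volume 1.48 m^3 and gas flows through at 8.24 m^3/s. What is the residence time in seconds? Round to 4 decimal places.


tau = V / Q_flow
tau = 1.48 / 8.24 = 0.1796 s


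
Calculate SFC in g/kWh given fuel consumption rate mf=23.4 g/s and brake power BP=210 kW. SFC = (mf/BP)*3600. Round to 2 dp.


SFC = (mf / BP) * 3600
Rate = 23.4 / 210 = 0.111429 g/(s*kW)
SFC = 0.111429 * 3600 = 401.14 g/kWh


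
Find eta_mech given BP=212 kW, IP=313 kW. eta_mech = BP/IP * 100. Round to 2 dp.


eta_mech = (BP / IP) * 100
Ratio = 212 / 313 = 0.6773
eta_mech = 0.6773 * 100 = 67.73%


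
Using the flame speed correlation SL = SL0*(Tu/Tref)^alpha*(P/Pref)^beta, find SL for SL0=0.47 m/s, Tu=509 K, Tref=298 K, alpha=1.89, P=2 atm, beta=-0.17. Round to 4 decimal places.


SL = SL0 * (Tu/Tref)^alpha * (P/Pref)^beta
T ratio = 509/298 = 1.70805369
(T ratio)^alpha = 1.70805369^1.89 = 2.750603
(P/Pref)^beta = 2^(-0.17) = 0.888843
SL = 0.47 * 2.750603 * 0.888843 = 1.1491 m/s


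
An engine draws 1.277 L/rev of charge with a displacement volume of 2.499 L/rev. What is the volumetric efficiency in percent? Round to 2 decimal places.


eta_v = (V_actual / V_disp) * 100
Ratio = 1.277 / 2.499 = 0.5110
eta_v = 0.5110 * 100 = 51.10%


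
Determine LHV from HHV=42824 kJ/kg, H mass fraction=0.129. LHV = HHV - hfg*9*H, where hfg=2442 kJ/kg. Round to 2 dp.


LHV = HHV - hfg * 9 * H
Water correction = 2442 * 9 * 0.129 = 2835.162 kJ/kg
LHV = 42824 - 2835.162 = 39988.84 kJ/kg


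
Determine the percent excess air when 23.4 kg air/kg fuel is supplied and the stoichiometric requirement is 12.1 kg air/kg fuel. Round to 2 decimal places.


Excess air = actual - stoichiometric = 23.4 - 12.1 = 11.30 kg/kg fuel
Excess air % = (excess / stoich) * 100 = (11.30 / 12.1) * 100 = 93.39%


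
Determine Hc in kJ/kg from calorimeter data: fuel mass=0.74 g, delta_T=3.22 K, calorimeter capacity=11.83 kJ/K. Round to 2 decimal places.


Hc = C_cal * delta_T / m_fuel
Q_released = 11.83 * 3.22 = 38.0926 kJ
m_fuel = 0.74 g = 0.74/1000 kg = 0.000740 kg
Hc = 38.0926 / 0.000740 = 51476.49 kJ/kg


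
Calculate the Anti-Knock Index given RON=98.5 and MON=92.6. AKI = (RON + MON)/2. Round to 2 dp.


AKI = (RON + MON) / 2
AKI = (98.5 + 92.6) / 2
AKI = 191.1 / 2 = 95.55


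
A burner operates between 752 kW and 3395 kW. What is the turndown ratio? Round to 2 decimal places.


TDR = Q_max / Q_min
TDR = 3395 / 752 = 4.51


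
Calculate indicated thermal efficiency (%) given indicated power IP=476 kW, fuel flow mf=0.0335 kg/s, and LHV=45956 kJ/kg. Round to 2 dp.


eta_ith = (IP / (mf * LHV)) * 100
Denominator = 0.0335 * 45956 = 1539.5260 kW
eta_ith = (476 / 1539.5260) * 100 = 30.92%


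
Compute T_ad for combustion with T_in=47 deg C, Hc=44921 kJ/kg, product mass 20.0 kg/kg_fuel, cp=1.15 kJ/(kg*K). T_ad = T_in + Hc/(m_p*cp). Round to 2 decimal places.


T_ad = T_in + Hc / (m_p * cp)
Denominator = 20.0 * 1.15 = 23.0000
Temperature rise = 44921 / 23.0000 = 1953.09 K
T_ad = 47 + 1953.09 = 2000.09 deg C


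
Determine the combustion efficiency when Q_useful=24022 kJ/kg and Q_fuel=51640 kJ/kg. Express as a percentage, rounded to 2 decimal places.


Efficiency = (Q_useful / Q_fuel) * 100
Efficiency = (24022 / 51640) * 100
Efficiency = 0.4652 * 100 = 46.52%


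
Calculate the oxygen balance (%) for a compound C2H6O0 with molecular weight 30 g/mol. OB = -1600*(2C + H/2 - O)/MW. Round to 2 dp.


OB = -1600 * (2C + H/2 - O) / MW
Inner = 2*2 + 6/2 - 0 = 7.00
OB = -1600 * 7.00 / 30 = -373.33%


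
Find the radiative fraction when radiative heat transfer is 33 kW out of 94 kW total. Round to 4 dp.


f_rad = Q_rad / Q_total
f_rad = 33 / 94 = 0.3511


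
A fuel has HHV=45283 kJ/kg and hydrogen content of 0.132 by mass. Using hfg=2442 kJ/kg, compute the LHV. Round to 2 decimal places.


LHV = HHV - hfg * 9 * H
Water correction = 2442 * 9 * 0.132 = 2901.096 kJ/kg
LHV = 45283 - 2901.096 = 42381.90 kJ/kg


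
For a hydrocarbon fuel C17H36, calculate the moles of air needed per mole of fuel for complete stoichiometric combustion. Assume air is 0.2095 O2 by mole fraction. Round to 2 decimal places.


Balanced combustion: C17H36 + 26 O2 -> 17 CO2 + 18 H2O
O2 needed = C + H/4 = 17 + 36/4 = 26.00 moles
Air moles = O2 / 0.2095 = 26.00 / 0.2095 = 124.11 moles air


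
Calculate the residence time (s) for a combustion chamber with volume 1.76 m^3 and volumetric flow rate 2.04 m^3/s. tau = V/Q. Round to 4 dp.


tau = V / Q_flow
tau = 1.76 / 2.04 = 0.8627 s


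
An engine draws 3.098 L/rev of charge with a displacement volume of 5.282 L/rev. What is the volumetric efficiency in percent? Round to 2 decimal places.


eta_v = (V_actual / V_disp) * 100
Ratio = 3.098 / 5.282 = 0.5865
eta_v = 0.5865 * 100 = 58.65%


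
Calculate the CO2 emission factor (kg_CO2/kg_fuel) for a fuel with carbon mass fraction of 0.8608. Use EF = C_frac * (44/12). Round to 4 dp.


EF = C_frac * (M_CO2 / M_C)
EF = 0.8608 * (44/12)
EF = 0.8608 * 3.666667 = 3.1563 kg_CO2/kg_fuel


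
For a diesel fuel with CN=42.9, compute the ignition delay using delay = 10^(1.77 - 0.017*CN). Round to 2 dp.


delay = 10^(1.77 - 0.017*CN)
Exponent = 1.77 - 0.017*42.9 = 1.0407
delay = 10^1.0407 = 10.98 ms


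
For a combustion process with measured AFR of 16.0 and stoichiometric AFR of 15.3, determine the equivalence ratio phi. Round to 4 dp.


phi = AFR_stoich / AFR_actual
phi = 15.3 / 16.0 = 0.9563


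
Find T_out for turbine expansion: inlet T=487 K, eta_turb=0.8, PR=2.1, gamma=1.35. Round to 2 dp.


T_out = T_in * (1 - eta * (1 - PR^(-(gamma-1)/gamma)))
Exponent = -(1.35-1)/1.35 = -0.25925926
PR^exp = 2.1^(-0.25925926) = 0.82501466
Factor = 1 - 0.8*(1 - 0.82501466) = 0.86001173
T_out = 487 * 0.86001173 = 418.83 K


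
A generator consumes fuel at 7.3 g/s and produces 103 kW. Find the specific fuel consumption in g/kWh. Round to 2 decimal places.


SFC = (mf / BP) * 3600
Rate = 7.3 / 103 = 0.070874 g/(s*kW)
SFC = 0.070874 * 3600 = 255.15 g/kWh


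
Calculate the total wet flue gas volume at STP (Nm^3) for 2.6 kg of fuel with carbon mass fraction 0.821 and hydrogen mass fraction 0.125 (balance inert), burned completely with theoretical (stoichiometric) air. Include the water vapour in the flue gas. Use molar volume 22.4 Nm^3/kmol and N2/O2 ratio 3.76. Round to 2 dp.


Per kg fuel: CO2 = (C/12 kmol)*22.4 = (0.821/12)*22.4 = 1.53253 Nm^3
Per kg fuel: H2O = (H/2 kmol)*22.4 = (0.125/2)*22.4 = 1.40000 Nm^3
O2 needed per kg fuel = C/12 + H/4 = 0.821/12 + 0.125/4 = 0.09966667 kmol
Per kg fuel: N2 = O2*3.76*22.4 = 0.09966667*3.76*22.4 = 8.39433 Nm^3
Total per kg = 1.53253 + 1.40000 + 8.39433 = 11.32686 Nm^3
Total = 11.32686 * 2.6 = 29.45 Nm^3


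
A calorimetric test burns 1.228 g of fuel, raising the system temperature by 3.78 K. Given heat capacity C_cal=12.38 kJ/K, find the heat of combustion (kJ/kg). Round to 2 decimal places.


Hc = C_cal * delta_T / m_fuel
Q_released = 12.38 * 3.78 = 46.7964 kJ
m_fuel = 1.228 g = 1.228/1000 kg = 0.001228 kg
Hc = 46.7964 / 0.001228 = 38107.82 kJ/kg


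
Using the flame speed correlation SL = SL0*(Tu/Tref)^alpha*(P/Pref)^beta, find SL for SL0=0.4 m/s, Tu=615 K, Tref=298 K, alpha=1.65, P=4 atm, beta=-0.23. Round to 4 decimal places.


SL = SL0 * (Tu/Tref)^alpha * (P/Pref)^beta
T ratio = 615/298 = 2.06375839
(T ratio)^alpha = 2.06375839^1.65 = 3.305119
(P/Pref)^beta = 4^(-0.23) = 0.726986
SL = 0.4 * 3.305119 * 0.726986 = 0.9611 m/s


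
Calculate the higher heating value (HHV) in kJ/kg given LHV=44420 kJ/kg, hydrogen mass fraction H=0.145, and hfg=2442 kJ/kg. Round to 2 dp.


HHV = LHV + hfg * 9 * H
Water addition = 2442 * 9 * 0.145 = 3186.810 kJ/kg
HHV = 44420 + 3186.810 = 47606.81 kJ/kg


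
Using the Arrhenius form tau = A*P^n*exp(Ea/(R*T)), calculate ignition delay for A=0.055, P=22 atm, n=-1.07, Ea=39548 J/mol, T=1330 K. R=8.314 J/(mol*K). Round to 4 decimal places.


tau = A * P^n * exp(Ea/(R*T))
P^n = 22^(-1.07) = 0.03661067
Ea/(R*T) = 39548/(8.314*1330) = 3.576538
exp(Ea/(R*T)) = 35.749567
tau = 0.055 * 0.03661067 * 35.749567 = 0.0720 ms


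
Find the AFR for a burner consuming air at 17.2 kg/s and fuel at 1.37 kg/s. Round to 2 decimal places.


AFR = m_air / m_fuel
AFR = 17.2 / 1.37 = 12.55


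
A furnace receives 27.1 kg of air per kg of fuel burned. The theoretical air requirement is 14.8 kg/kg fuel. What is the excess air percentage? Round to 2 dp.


Excess air = actual - stoichiometric = 27.1 - 14.8 = 12.30 kg/kg fuel
Excess air % = (excess / stoich) * 100 = (12.30 / 14.8) * 100 = 83.11%


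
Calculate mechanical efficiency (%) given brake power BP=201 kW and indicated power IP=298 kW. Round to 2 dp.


eta_mech = (BP / IP) * 100
Ratio = 201 / 298 = 0.6745
eta_mech = 0.6745 * 100 = 67.45%


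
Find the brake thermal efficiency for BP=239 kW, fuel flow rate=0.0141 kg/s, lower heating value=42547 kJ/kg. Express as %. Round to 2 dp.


eta_BTE = (BP / (mf * LHV)) * 100
Denominator = 0.0141 * 42547 = 599.9127 kW
eta_BTE = (239 / 599.9127) * 100 = 39.84%


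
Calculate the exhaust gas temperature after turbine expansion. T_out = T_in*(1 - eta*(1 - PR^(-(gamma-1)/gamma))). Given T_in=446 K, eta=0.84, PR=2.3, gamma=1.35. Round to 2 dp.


T_out = T_in * (1 - eta * (1 - PR^(-(gamma-1)/gamma)))
Exponent = -(1.35-1)/1.35 = -0.25925926
PR^exp = 2.3^(-0.25925926) = 0.80578413
Factor = 1 - 0.84*(1 - 0.80578413) = 0.83685867
T_out = 446 * 0.83685867 = 373.24 K


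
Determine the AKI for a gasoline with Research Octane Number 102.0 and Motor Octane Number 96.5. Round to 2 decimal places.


AKI = (RON + MON) / 2
AKI = (102.0 + 96.5) / 2
AKI = 198.5 / 2 = 99.25


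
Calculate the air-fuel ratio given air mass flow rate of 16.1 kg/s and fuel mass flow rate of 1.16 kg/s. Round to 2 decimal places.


AFR = m_air / m_fuel
AFR = 16.1 / 1.16 = 13.88


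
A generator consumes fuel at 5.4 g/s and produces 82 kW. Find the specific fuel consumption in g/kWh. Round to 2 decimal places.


SFC = (mf / BP) * 3600
Rate = 5.4 / 82 = 0.065854 g/(s*kW)
SFC = 0.065854 * 3600 = 237.07 g/kWh


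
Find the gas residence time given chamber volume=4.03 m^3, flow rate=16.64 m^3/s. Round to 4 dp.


tau = V / Q_flow
tau = 4.03 / 16.64 = 0.2422 s


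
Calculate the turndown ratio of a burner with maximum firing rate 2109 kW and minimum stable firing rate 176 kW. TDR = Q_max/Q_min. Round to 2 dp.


TDR = Q_max / Q_min
TDR = 2109 / 176 = 11.98


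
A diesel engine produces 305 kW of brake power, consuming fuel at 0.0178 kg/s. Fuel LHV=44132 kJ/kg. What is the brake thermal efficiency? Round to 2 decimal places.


eta_BTE = (BP / (mf * LHV)) * 100
Denominator = 0.0178 * 44132 = 785.5496 kW
eta_BTE = (305 / 785.5496) * 100 = 38.83%


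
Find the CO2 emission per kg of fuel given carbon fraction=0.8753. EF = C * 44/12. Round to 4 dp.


EF = C_frac * (M_CO2 / M_C)
EF = 0.8753 * (44/12)
EF = 0.8753 * 3.666667 = 3.2094 kg_CO2/kg_fuel


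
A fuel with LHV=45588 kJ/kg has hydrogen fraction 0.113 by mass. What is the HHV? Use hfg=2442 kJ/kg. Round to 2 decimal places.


HHV = LHV + hfg * 9 * H
Water addition = 2442 * 9 * 0.113 = 2483.514 kJ/kg
HHV = 45588 + 2483.514 = 48071.51 kJ/kg


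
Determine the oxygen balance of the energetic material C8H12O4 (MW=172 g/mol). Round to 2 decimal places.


OB = -1600 * (2C + H/2 - O) / MW
Inner = 2*8 + 12/2 - 4 = 18.00
OB = -1600 * 18.00 / 172 = -167.44%
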